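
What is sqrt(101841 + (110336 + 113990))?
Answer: sqrt(326167) ≈ 571.11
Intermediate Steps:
sqrt(101841 + (110336 + 113990)) = sqrt(101841 + 224326) = sqrt(326167)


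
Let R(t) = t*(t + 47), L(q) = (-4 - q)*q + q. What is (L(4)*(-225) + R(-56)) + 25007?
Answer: 31811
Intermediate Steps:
L(q) = q + q*(-4 - q) (L(q) = q*(-4 - q) + q = q + q*(-4 - q))
R(t) = t*(47 + t)
(L(4)*(-225) + R(-56)) + 25007 = (-1*4*(3 + 4)*(-225) - 56*(47 - 56)) + 25007 = (-1*4*7*(-225) - 56*(-9)) + 25007 = (-28*(-225) + 504) + 25007 = (6300 + 504) + 25007 = 6804 + 25007 = 31811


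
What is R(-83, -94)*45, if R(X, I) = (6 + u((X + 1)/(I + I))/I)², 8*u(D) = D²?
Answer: 71519667392484045/44151665987584 ≈ 1619.9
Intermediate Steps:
u(D) = D²/8
R(X, I) = (6 + (1 + X)²/(32*I³))² (R(X, I) = (6 + (((X + 1)/(I + I))²/8)/I)² = (6 + (((1 + X)/((2*I)))²/8)/I)² = (6 + (((1 + X)*(1/(2*I)))²/8)/I)² = (6 + (((1 + X)/(2*I))²/8)/I)² = (6 + (((1 + X)²/(4*I²))/8)/I)² = (6 + ((1 + X)²/(32*I²))/I)² = (6 + (1 + X)²/(32*I³))²)
R(-83, -94)*45 = ((1/1024)*((1 - 83)² + 192*(-94)³)²/(-94)⁶)*45 = ((1/1024)*(1/689869781056)*((-82)² + 192*(-830584))²)*45 = ((1/1024)*(1/689869781056)*(6724 - 159472128)²)*45 = ((1/1024)*(1/689869781056)*(-159465404)²)*45 = ((1/1024)*(1/689869781056)*25429215072883216)*45 = (1589325942055201/44151665987584)*45 = 71519667392484045/44151665987584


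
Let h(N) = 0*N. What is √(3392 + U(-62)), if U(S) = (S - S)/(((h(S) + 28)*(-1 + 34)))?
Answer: 8*√53 ≈ 58.241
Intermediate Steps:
h(N) = 0
U(S) = 0 (U(S) = (S - S)/(((0 + 28)*(-1 + 34))) = 0/((28*33)) = 0/924 = 0*(1/924) = 0)
√(3392 + U(-62)) = √(3392 + 0) = √3392 = 8*√53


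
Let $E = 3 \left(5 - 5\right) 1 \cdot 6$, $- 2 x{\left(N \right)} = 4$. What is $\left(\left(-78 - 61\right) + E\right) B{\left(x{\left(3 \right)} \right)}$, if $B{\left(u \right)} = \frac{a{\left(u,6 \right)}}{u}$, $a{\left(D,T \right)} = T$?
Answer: $417$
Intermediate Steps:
$x{\left(N \right)} = -2$ ($x{\left(N \right)} = \left(- \frac{1}{2}\right) 4 = -2$)
$B{\left(u \right)} = \frac{6}{u}$
$E = 0$ ($E = 3 \cdot 0 \cdot 1 \cdot 6 = 0 \cdot 1 \cdot 6 = 0 \cdot 6 = 0$)
$\left(\left(-78 - 61\right) + E\right) B{\left(x{\left(3 \right)} \right)} = \left(\left(-78 - 61\right) + 0\right) \frac{6}{-2} = \left(\left(-78 - 61\right) + 0\right) 6 \left(- \frac{1}{2}\right) = \left(-139 + 0\right) \left(-3\right) = \left(-139\right) \left(-3\right) = 417$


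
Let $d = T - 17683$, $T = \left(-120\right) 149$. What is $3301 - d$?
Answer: $38864$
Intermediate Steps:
$T = -17880$
$d = -35563$ ($d = -17880 - 17683 = -35563$)
$3301 - d = 3301 - -35563 = 3301 + 35563 = 38864$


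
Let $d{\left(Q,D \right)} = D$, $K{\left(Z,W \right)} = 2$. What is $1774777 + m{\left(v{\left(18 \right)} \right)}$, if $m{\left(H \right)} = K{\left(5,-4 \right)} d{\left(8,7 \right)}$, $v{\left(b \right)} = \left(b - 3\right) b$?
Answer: $1774791$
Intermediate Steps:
$v{\left(b \right)} = b \left(-3 + b\right)$ ($v{\left(b \right)} = \left(-3 + b\right) b = b \left(-3 + b\right)$)
$m{\left(H \right)} = 14$ ($m{\left(H \right)} = 2 \cdot 7 = 14$)
$1774777 + m{\left(v{\left(18 \right)} \right)} = 1774777 + 14 = 1774791$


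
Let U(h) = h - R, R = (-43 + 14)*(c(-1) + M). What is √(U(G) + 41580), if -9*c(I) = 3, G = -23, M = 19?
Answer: √378885/3 ≈ 205.18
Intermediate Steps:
c(I) = -⅓ (c(I) = -⅑*3 = -⅓)
R = -1624/3 (R = (-43 + 14)*(-⅓ + 19) = -29*56/3 = -1624/3 ≈ -541.33)
U(h) = 1624/3 + h (U(h) = h - 1*(-1624/3) = h + 1624/3 = 1624/3 + h)
√(U(G) + 41580) = √((1624/3 - 23) + 41580) = √(1555/3 + 41580) = √(126295/3) = √378885/3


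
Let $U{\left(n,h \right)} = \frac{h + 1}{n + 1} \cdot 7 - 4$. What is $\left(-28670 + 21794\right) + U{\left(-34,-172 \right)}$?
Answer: $- \frac{75281}{11} \approx -6843.7$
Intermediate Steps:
$U{\left(n,h \right)} = -4 + \frac{7 \left(1 + h\right)}{1 + n}$ ($U{\left(n,h \right)} = \frac{1 + h}{1 + n} 7 - 4 = \frac{7 \left(1 + h\right)}{1 + n} - 4 = -4 + \frac{7 \left(1 + h\right)}{1 + n}$)
$\left(-28670 + 21794\right) + U{\left(-34,-172 \right)} = \left(-28670 + 21794\right) + \frac{3 - -136 + 7 \left(-172\right)}{1 - 34} = -6876 + \frac{3 + 136 - 1204}{-33} = -6876 - - \frac{355}{11} = -6876 + \frac{355}{11} = - \frac{75281}{11}$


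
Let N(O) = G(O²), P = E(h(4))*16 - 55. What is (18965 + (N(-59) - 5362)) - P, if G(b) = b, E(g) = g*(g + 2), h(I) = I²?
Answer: 12531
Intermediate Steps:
E(g) = g*(2 + g)
P = 4553 (P = (4²*(2 + 4²))*16 - 55 = (16*(2 + 16))*16 - 55 = (16*18)*16 - 55 = 288*16 - 55 = 4608 - 55 = 4553)
N(O) = O²
(18965 + (N(-59) - 5362)) - P = (18965 + ((-59)² - 5362)) - 1*4553 = (18965 + (3481 - 5362)) - 4553 = (18965 - 1881) - 4553 = 17084 - 4553 = 12531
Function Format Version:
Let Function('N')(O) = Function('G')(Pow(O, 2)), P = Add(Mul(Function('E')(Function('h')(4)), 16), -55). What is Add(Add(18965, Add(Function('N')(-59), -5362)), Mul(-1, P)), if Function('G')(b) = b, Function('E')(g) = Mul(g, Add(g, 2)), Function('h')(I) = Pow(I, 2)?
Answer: 12531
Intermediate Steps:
Function('E')(g) = Mul(g, Add(2, g))
P = 4553 (P = Add(Mul(Mul(Pow(4, 2), Add(2, Pow(4, 2))), 16), -55) = Add(Mul(Mul(16, Add(2, 16)), 16), -55) = Add(Mul(Mul(16, 18), 16), -55) = Add(Mul(288, 16), -55) = Add(4608, -55) = 4553)
Function('N')(O) = Pow(O, 2)
Add(Add(18965, Add(Function('N')(-59), -5362)), Mul(-1, P)) = Add(Add(18965, Add(Pow(-59, 2), -5362)), Mul(-1, 4553)) = Add(Add(18965, Add(3481, -5362)), -4553) = Add(Add(18965, -1881), -4553) = Add(17084, -4553) = 12531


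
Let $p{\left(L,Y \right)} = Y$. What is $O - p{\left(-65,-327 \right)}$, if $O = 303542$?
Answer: $303869$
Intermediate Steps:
$O - p{\left(-65,-327 \right)} = 303542 - -327 = 303542 + 327 = 303869$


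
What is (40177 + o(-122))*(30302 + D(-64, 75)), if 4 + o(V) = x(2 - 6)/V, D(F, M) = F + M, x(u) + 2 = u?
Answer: 74283704028/61 ≈ 1.2178e+9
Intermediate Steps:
x(u) = -2 + u
o(V) = -4 - 6/V (o(V) = -4 + (-2 + (2 - 6))/V = -4 + (-2 - 4)/V = -4 - 6/V)
(40177 + o(-122))*(30302 + D(-64, 75)) = (40177 + (-4 - 6/(-122)))*(30302 + (-64 + 75)) = (40177 + (-4 - 6*(-1/122)))*(30302 + 11) = (40177 + (-4 + 3/61))*30313 = (40177 - 241/61)*30313 = (2450556/61)*30313 = 74283704028/61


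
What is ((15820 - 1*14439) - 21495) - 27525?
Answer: -47639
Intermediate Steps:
((15820 - 1*14439) - 21495) - 27525 = ((15820 - 14439) - 21495) - 27525 = (1381 - 21495) - 27525 = -20114 - 27525 = -47639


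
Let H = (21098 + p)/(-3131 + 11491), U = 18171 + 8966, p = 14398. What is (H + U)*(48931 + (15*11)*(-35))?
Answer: 1224016451912/1045 ≈ 1.1713e+9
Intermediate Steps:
U = 27137
H = 4437/1045 (H = (21098 + 14398)/(-3131 + 11491) = 35496/8360 = 35496*(1/8360) = 4437/1045 ≈ 4.2459)
(H + U)*(48931 + (15*11)*(-35)) = (4437/1045 + 27137)*(48931 + (15*11)*(-35)) = 28362602*(48931 + 165*(-35))/1045 = 28362602*(48931 - 5775)/1045 = (28362602/1045)*43156 = 1224016451912/1045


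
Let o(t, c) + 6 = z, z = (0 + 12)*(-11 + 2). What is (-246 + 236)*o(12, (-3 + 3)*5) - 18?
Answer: 1122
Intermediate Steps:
z = -108 (z = 12*(-9) = -108)
o(t, c) = -114 (o(t, c) = -6 - 108 = -114)
(-246 + 236)*o(12, (-3 + 3)*5) - 18 = (-246 + 236)*(-114) - 18 = -10*(-114) - 18 = 1140 - 18 = 1122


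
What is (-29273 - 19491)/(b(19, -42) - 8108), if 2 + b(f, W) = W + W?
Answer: 24382/4097 ≈ 5.9512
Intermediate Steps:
b(f, W) = -2 + 2*W (b(f, W) = -2 + (W + W) = -2 + 2*W)
(-29273 - 19491)/(b(19, -42) - 8108) = (-29273 - 19491)/((-2 + 2*(-42)) - 8108) = -48764/((-2 - 84) - 8108) = -48764/(-86 - 8108) = -48764/(-8194) = -48764*(-1/8194) = 24382/4097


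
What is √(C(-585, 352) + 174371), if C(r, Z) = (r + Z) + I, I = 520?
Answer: √174658 ≈ 417.92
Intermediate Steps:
C(r, Z) = 520 + Z + r (C(r, Z) = (r + Z) + 520 = (Z + r) + 520 = 520 + Z + r)
√(C(-585, 352) + 174371) = √((520 + 352 - 585) + 174371) = √(287 + 174371) = √174658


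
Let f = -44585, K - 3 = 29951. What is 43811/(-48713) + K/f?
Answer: -3412462637/2171869105 ≈ -1.5712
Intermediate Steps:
K = 29954 (K = 3 + 29951 = 29954)
43811/(-48713) + K/f = 43811/(-48713) + 29954/(-44585) = 43811*(-1/48713) + 29954*(-1/44585) = -43811/48713 - 29954/44585 = -3412462637/2171869105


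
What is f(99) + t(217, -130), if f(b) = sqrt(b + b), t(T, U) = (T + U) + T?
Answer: 304 + 3*sqrt(22) ≈ 318.07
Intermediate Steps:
t(T, U) = U + 2*T
f(b) = sqrt(2)*sqrt(b) (f(b) = sqrt(2*b) = sqrt(2)*sqrt(b))
f(99) + t(217, -130) = sqrt(2)*sqrt(99) + (-130 + 2*217) = sqrt(2)*(3*sqrt(11)) + (-130 + 434) = 3*sqrt(22) + 304 = 304 + 3*sqrt(22)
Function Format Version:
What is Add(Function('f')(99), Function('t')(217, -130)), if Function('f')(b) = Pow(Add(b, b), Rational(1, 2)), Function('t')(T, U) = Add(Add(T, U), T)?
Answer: Add(304, Mul(3, Pow(22, Rational(1, 2)))) ≈ 318.07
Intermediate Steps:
Function('t')(T, U) = Add(U, Mul(2, T))
Function('f')(b) = Mul(Pow(2, Rational(1, 2)), Pow(b, Rational(1, 2))) (Function('f')(b) = Pow(Mul(2, b), Rational(1, 2)) = Mul(Pow(2, Rational(1, 2)), Pow(b, Rational(1, 2))))
Add(Function('f')(99), Function('t')(217, -130)) = Add(Mul(Pow(2, Rational(1, 2)), Pow(99, Rational(1, 2))), Add(-130, Mul(2, 217))) = Add(Mul(Pow(2, Rational(1, 2)), Mul(3, Pow(11, Rational(1, 2)))), Add(-130, 434)) = Add(Mul(3, Pow(22, Rational(1, 2))), 304) = Add(304, Mul(3, Pow(22, Rational(1, 2))))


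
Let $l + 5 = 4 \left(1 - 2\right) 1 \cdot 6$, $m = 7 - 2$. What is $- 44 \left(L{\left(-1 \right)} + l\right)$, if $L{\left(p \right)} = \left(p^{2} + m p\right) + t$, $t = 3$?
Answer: $1320$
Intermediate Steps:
$m = 5$
$l = -29$ ($l = -5 + 4 \left(1 - 2\right) 1 \cdot 6 = -5 + 4 \left(\left(-1\right) 1\right) 6 = -5 + 4 \left(-1\right) 6 = -5 - 24 = -29$)
$L{\left(p \right)} = 3 + p^{2} + 5 p$ ($L{\left(p \right)} = \left(p^{2} + 5 p\right) + 3 = 3 + p^{2} + 5 p$)
$- 44 \left(L{\left(-1 \right)} + l\right) = - 44 \left(\left(3 + \left(-1\right)^{2} + 5 \left(-1\right)\right) - 29\right) = - 44 \left(\left(3 + 1 - 5\right) - 29\right) = - 44 \left(-1 - 29\right) = \left(-44\right) \left(-30\right) = 1320$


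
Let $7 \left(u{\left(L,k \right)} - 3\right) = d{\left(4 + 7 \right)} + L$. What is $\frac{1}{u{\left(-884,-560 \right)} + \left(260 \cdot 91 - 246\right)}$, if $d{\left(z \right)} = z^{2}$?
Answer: $\frac{1}{23308} \approx 4.2904 \cdot 10^{-5}$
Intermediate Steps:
$u{\left(L,k \right)} = \frac{142}{7} + \frac{L}{7}$ ($u{\left(L,k \right)} = 3 + \frac{\left(4 + 7\right)^{2} + L}{7} = 3 + \frac{11^{2} + L}{7} = 3 + \frac{121 + L}{7} = 3 + \left(\frac{121}{7} + \frac{L}{7}\right) = \frac{142}{7} + \frac{L}{7}$)
$\frac{1}{u{\left(-884,-560 \right)} + \left(260 \cdot 91 - 246\right)} = \frac{1}{\left(\frac{142}{7} + \frac{1}{7} \left(-884\right)\right) + \left(260 \cdot 91 - 246\right)} = \frac{1}{\left(\frac{142}{7} - \frac{884}{7}\right) + \left(23660 - 246\right)} = \frac{1}{-106 + 23414} = \frac{1}{23308}$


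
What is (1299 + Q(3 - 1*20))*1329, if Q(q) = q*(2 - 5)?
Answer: 1794150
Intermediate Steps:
Q(q) = -3*q (Q(q) = q*(-3) = -3*q)
(1299 + Q(3 - 1*20))*1329 = (1299 - 3*(3 - 1*20))*1329 = (1299 - 3*(3 - 20))*1329 = (1299 - 3*(-17))*1329 = (1299 + 51)*1329 = 1350*1329 = 1794150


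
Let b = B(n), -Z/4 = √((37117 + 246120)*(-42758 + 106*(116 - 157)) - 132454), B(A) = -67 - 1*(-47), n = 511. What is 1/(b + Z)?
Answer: I/(4*(√13341728102 - 5*I)) ≈ -9.3691e-11 + 2.1644e-6*I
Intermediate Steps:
B(A) = -20 (B(A) = -67 + 47 = -20)
Z = -4*I*√13341728102 (Z = -4*√((37117 + 246120)*(-42758 + 106*(116 - 157)) - 132454) = -4*√(283237*(-42758 + 106*(-41)) - 132454) = -4*√(283237*(-42758 - 4346) - 132454) = -4*√(283237*(-47104) - 132454) = -4*√(-13341595648 - 132454) = -4*I*√13341728102 ≈ -4.6203e+5*I)
b = -20
1/(b + Z) = 1/(-20 - 4*I*√13341728102)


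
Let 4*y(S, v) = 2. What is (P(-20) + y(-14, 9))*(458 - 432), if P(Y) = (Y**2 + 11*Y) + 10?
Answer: 4953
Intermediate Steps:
y(S, v) = 1/2 (y(S, v) = (1/4)*2 = 1/2)
P(Y) = 10 + Y**2 + 11*Y
(P(-20) + y(-14, 9))*(458 - 432) = ((10 + (-20)**2 + 11*(-20)) + 1/2)*(458 - 432) = ((10 + 400 - 220) + 1/2)*26 = (190 + 1/2)*26 = (381/2)*26 = 4953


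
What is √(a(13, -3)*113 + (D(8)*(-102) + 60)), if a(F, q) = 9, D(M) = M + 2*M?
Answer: I*√1371 ≈ 37.027*I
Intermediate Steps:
D(M) = 3*M
√(a(13, -3)*113 + (D(8)*(-102) + 60)) = √(9*113 + ((3*8)*(-102) + 60)) = √(1017 + (24*(-102) + 60)) = √(1017 + (-2448 + 60)) = √(1017 - 2388) = √(-1371) = I*√1371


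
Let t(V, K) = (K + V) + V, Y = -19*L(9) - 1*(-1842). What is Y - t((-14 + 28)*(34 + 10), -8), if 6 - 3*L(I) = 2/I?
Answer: 15698/27 ≈ 581.41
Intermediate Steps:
L(I) = 2 - 2/(3*I)
Y = 48746/27 (Y = -19*(2 - 2/3/9) - 1*(-1842) = -19*(2 - 2/3*1/9) + 1842 = -19*(2 - 2/27) + 1842 = -19*52/27 + 1842 = -988/27 + 1842 = 48746/27 ≈ 1805.4)
t(V, K) = K + 2*V
Y - t((-14 + 28)*(34 + 10), -8) = 48746/27 - (-8 + 2*((-14 + 28)*(34 + 10))) = 48746/27 - (-8 + 2*(14*44)) = 48746/27 - (-8 + 2*616) = 48746/27 - (-8 + 1232) = 48746/27 - 1*1224 = 48746/27 - 1224 = 15698/27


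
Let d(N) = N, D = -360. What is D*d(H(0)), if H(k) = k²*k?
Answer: 0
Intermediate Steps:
H(k) = k³
D*d(H(0)) = -360*0³ = -360*0 = 0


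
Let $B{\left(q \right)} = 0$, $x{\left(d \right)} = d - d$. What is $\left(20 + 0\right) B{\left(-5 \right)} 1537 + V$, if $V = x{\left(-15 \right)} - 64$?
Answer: $-64$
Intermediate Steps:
$x{\left(d \right)} = 0$
$V = -64$ ($V = 0 - 64 = -64$)
$\left(20 + 0\right) B{\left(-5 \right)} 1537 + V = \left(20 + 0\right) 0 \cdot 1537 - 64 = 20 \cdot 0 \cdot 1537 - 64 = 0 \cdot 1537 - 64 = 0 - 64 = -64$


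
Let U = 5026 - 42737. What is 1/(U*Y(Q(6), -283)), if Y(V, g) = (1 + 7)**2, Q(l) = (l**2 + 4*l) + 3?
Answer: -1/2413504 ≈ -4.1434e-7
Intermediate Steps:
U = -37711
Q(l) = 3 + l**2 + 4*l
Y(V, g) = 64 (Y(V, g) = 8**2 = 64)
1/(U*Y(Q(6), -283)) = 1/(-37711*64) = -1/37711*1/64 = -1/2413504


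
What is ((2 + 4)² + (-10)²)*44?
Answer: 5984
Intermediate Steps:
((2 + 4)² + (-10)²)*44 = (6² + 100)*44 = (36 + 100)*44 = 136*44 = 5984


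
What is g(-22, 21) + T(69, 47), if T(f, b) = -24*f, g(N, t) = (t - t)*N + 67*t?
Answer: -249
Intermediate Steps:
g(N, t) = 67*t (g(N, t) = 0*N + 67*t = 0 + 67*t = 67*t)
g(-22, 21) + T(69, 47) = 67*21 - 24*69 = 1407 - 1656 = -249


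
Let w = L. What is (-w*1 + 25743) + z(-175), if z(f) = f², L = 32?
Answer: 56336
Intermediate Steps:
w = 32
(-w*1 + 25743) + z(-175) = (-1*32*1 + 25743) + (-175)² = (-32*1 + 25743) + 30625 = (-32 + 25743) + 30625 = 25711 + 30625 = 56336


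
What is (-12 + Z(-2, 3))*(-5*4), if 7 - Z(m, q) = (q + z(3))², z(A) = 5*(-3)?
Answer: 2980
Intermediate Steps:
z(A) = -15
Z(m, q) = 7 - (-15 + q)² (Z(m, q) = 7 - (q - 15)² = 7 - (-15 + q)²)
(-12 + Z(-2, 3))*(-5*4) = (-12 + (7 - (-15 + 3)²))*(-5*4) = (-12 + (7 - 1*(-12)²))*(-20) = (-12 + (7 - 1*144))*(-20) = (-12 + (7 - 144))*(-20) = (-12 - 137)*(-20) = -149*(-20) = 2980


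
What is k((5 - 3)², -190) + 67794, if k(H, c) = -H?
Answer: 67790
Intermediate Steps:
k((5 - 3)², -190) + 67794 = -(5 - 3)² + 67794 = -1*2² + 67794 = -1*4 + 67794 = -4 + 67794 = 67790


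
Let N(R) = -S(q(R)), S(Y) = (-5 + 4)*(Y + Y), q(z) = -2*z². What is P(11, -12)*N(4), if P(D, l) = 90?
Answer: -5760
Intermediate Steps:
S(Y) = -2*Y
N(R) = -4*R² (N(R) = -(-2)*(-2*R²) = -4*R²)
P(11, -12)*N(4) = 90*(-4*4²) = 90*(-4*16) = 90*(-64) = -5760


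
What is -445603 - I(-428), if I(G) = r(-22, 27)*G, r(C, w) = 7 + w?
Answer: -431051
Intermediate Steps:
I(G) = 34*G (I(G) = (7 + 27)*G = 34*G)
-445603 - I(-428) = -445603 - 34*(-428) = -445603 - 1*(-14552) = -445603 + 14552 = -431051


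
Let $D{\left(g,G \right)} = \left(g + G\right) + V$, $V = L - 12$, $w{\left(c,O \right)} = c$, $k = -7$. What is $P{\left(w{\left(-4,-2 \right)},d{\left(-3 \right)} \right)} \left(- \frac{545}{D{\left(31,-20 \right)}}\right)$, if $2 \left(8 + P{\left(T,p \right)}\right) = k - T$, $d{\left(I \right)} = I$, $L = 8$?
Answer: $\frac{10355}{14} \approx 739.64$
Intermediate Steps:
$V = -4$ ($V = 8 - 12 = -4$)
$D{\left(g,G \right)} = -4 + G + g$ ($D{\left(g,G \right)} = \left(g + G\right) - 4 = \left(G + g\right) - 4 = -4 + G + g$)
$P{\left(T,p \right)} = - \frac{23}{2} - \frac{T}{2}$ ($P{\left(T,p \right)} = -8 + \frac{-7 - T}{2} = -8 - \left(\frac{7}{2} + \frac{T}{2}\right) = - \frac{23}{2} - \frac{T}{2}$)
$P{\left(w{\left(-4,-2 \right)},d{\left(-3 \right)} \right)} \left(- \frac{545}{D{\left(31,-20 \right)}}\right) = \left(- \frac{23}{2} - -2\right) \left(- \frac{545}{-4 - 20 + 31}\right) = \left(- \frac{23}{2} + 2\right) \left(- \frac{545}{7}\right) = - \frac{19 \left(\left(-545\right) \frac{1}{7}\right)}{2} = \left(- \frac{19}{2}\right) \left(- \frac{545}{7}\right) = \frac{10355}{14}$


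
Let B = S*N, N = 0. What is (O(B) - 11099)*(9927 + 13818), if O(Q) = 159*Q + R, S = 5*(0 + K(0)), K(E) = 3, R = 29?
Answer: -262857150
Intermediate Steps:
S = 15 (S = 5*(0 + 3) = 5*3 = 15)
B = 0 (B = 15*0 = 0)
O(Q) = 29 + 159*Q (O(Q) = 159*Q + 29 = 29 + 159*Q)
(O(B) - 11099)*(9927 + 13818) = ((29 + 159*0) - 11099)*(9927 + 13818) = ((29 + 0) - 11099)*23745 = (29 - 11099)*23745 = -11070*23745 = -262857150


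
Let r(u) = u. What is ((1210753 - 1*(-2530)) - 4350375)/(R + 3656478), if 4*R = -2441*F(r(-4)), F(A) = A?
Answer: -3137092/3658919 ≈ -0.85738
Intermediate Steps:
R = 2441 (R = (-2441*(-4))/4 = (1/4)*9764 = 2441)
((1210753 - 1*(-2530)) - 4350375)/(R + 3656478) = ((1210753 - 1*(-2530)) - 4350375)/(2441 + 3656478) = ((1210753 + 2530) - 4350375)/3658919 = (1213283 - 4350375)*(1/3658919) = -3137092*1/3658919 = -3137092/3658919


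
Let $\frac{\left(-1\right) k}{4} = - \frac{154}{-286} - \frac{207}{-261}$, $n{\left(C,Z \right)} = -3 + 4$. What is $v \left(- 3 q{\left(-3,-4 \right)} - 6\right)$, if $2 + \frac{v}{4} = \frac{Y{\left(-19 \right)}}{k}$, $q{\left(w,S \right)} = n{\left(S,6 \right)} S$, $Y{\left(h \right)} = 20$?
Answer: $- \frac{34668}{251} \approx -138.12$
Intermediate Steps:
$n{\left(C,Z \right)} = 1$
$q{\left(w,S \right)} = S$ ($q{\left(w,S \right)} = 1 S = S$)
$k = - \frac{2008}{377}$ ($k = - 4 \left(- \frac{154}{-286} - \frac{207}{-261}\right) = - 4 \left(\left(-154\right) \left(- \frac{1}{286}\right) - - \frac{23}{29}\right) = - 4 \left(\frac{7}{13} + \frac{23}{29}\right) = \left(-4\right) \frac{502}{377} = - \frac{2008}{377} \approx -5.3263$)
$v = - \frac{5778}{251}$ ($v = -8 + 4 \frac{20}{- \frac{2008}{377}} = -8 + 4 \cdot 20 \left(- \frac{377}{2008}\right) = -8 + 4 \left(- \frac{1885}{502}\right) = -8 - \frac{3770}{251} = - \frac{5778}{251} \approx -23.02$)
$v \left(- 3 q{\left(-3,-4 \right)} - 6\right) = - \frac{5778 \left(\left(-3\right) \left(-4\right) - 6\right)}{251} = - \frac{5778 \left(12 - 6\right)}{251} = \left(- \frac{5778}{251}\right) 6 = - \frac{34668}{251}$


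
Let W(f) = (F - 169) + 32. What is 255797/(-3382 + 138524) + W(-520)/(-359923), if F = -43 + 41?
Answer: 92086008369/48640714066 ≈ 1.8932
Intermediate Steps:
F = -2
W(f) = -139 (W(f) = (-2 - 169) + 32 = -171 + 32 = -139)
255797/(-3382 + 138524) + W(-520)/(-359923) = 255797/(-3382 + 138524) - 139/(-359923) = 255797/135142 - 139*(-1/359923) = 255797*(1/135142) + 139/359923 = 255797/135142 + 139/359923 = 92086008369/48640714066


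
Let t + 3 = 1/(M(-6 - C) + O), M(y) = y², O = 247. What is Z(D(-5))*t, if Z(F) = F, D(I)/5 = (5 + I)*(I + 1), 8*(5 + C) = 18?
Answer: 0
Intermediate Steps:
C = -11/4 (C = -5 + (⅛)*18 = -5 + 9/4 = -11/4 ≈ -2.7500)
D(I) = 5*(1 + I)*(5 + I) (D(I) = 5*((5 + I)*(I + 1)) = 5*((5 + I)*(1 + I)) = 5*((1 + I)*(5 + I)) = 5*(1 + I)*(5 + I))
t = -12347/4121 (t = -3 + 1/((-6 - 1*(-11/4))² + 247) = -3 + 1/((-6 + 11/4)² + 247) = -3 + 1/((-13/4)² + 247) = -3 + 1/(169/16 + 247) = -3 + 1/(4121/16) = -3 + 16/4121 = -12347/4121 ≈ -2.9961)
Z(D(-5))*t = (25 + 5*(-5)² + 30*(-5))*(-12347/4121) = (25 + 5*25 - 150)*(-12347/4121) = (25 + 125 - 150)*(-12347/4121) = 0*(-12347/4121) = 0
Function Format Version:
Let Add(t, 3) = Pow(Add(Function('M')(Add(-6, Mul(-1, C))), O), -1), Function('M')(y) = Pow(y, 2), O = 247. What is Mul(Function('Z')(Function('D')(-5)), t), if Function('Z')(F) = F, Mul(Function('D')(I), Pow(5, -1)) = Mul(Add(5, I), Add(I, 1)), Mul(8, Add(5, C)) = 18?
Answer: 0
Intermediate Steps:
C = Rational(-11, 4) (C = Add(-5, Mul(Rational(1, 8), 18)) = Add(-5, Rational(9, 4)) = Rational(-11, 4) ≈ -2.7500)
Function('D')(I) = Mul(5, Add(1, I), Add(5, I)) (Function('D')(I) = Mul(5, Mul(Add(5, I), Add(I, 1))) = Mul(5, Mul(Add(5, I), Add(1, I))) = Mul(5, Mul(Add(1, I), Add(5, I))) = Mul(5, Add(1, I), Add(5, I)))
t = Rational(-12347, 4121) (t = Add(-3, Pow(Add(Pow(Add(-6, Mul(-1, Rational(-11, 4))), 2), 247), -1)) = Add(-3, Pow(Add(Pow(Add(-6, Rational(11, 4)), 2), 247), -1)) = Add(-3, Pow(Add(Pow(Rational(-13, 4), 2), 247), -1)) = Add(-3, Pow(Add(Rational(169, 16), 247), -1)) = Add(-3, Pow(Rational(4121, 16), -1)) = Add(-3, Rational(16, 4121)) = Rational(-12347, 4121) ≈ -2.9961)
Mul(Function('Z')(Function('D')(-5)), t) = Mul(Add(25, Mul(5, Pow(-5, 2)), Mul(30, -5)), Rational(-12347, 4121)) = Mul(Add(25, Mul(5, 25), -150), Rational(-12347, 4121)) = Mul(Add(25, 125, -150), Rational(-12347, 4121)) = Mul(0, Rational(-12347, 4121)) = 0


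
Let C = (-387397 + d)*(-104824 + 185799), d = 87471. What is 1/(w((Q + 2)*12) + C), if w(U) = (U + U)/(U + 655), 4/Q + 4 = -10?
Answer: -4729/114850895622362 ≈ -4.1175e-11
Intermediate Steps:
Q = -2/7 (Q = 4/(-4 - 10) = 4/(-14) = 4*(-1/14) = -2/7 ≈ -0.28571)
w(U) = 2*U/(655 + U) (w(U) = (2*U)/(655 + U) = 2*U/(655 + U))
C = -24286507850 (C = (-387397 + 87471)*(-104824 + 185799) = -299926*80975 = -24286507850)
1/(w((Q + 2)*12) + C) = 1/(2*((-2/7 + 2)*12)/(655 + (-2/7 + 2)*12) - 24286507850) = 1/(2*((12/7)*12)/(655 + (12/7)*12) - 24286507850) = 1/(2*(144/7)/(655 + 144/7) - 24286507850) = 1/(2*(144/7)/(4729/7) - 24286507850) = 1/(2*(144/7)*(7/4729) - 24286507850) = 1/(288/4729 - 24286507850) = 1/(-114850895622362/4729) = -4729/114850895622362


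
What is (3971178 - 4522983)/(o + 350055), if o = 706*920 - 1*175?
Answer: -110361/199880 ≈ -0.55214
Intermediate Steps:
o = 649345 (o = 649520 - 175 = 649345)
(3971178 - 4522983)/(o + 350055) = (3971178 - 4522983)/(649345 + 350055) = -551805/999400 = -551805*1/999400 = -110361/199880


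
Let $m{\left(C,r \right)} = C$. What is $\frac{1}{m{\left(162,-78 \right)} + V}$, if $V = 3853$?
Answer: $\frac{1}{4015} \approx 0.00024907$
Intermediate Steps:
$\frac{1}{m{\left(162,-78 \right)} + V} = \frac{1}{162 + 3853} = \frac{1}{4015}$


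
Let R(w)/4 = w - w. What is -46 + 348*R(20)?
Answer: -46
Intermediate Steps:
R(w) = 0 (R(w) = 4*(w - w) = 4*0 = 0)
-46 + 348*R(20) = -46 + 348*0 = -46 + 0 = -46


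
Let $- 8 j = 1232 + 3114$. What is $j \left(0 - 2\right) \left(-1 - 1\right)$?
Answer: $-2173$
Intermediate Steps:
$j = - \frac{2173}{4}$ ($j = - \frac{1232 + 3114}{8} = \left(- \frac{1}{8}\right) 4346 = - \frac{2173}{4} \approx -543.25$)
$j \left(0 - 2\right) \left(-1 - 1\right) = - \frac{2173 \left(0 - 2\right) \left(-1 - 1\right)}{4} = - \frac{2173 \left(\left(-2\right) \left(-2\right)\right)}{4} = \left(- \frac{2173}{4}\right) 4 = -2173$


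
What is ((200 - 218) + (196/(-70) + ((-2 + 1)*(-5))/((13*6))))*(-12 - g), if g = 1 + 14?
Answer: 72783/130 ≈ 559.87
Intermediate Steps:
g = 15
((200 - 218) + (196/(-70) + ((-2 + 1)*(-5))/((13*6))))*(-12 - g) = ((200 - 218) + (196/(-70) + ((-2 + 1)*(-5))/((13*6))))*(-12 - 1*15) = (-18 + (196*(-1/70) - 1*(-5)/78))*(-12 - 15) = (-18 + (-14/5 + 5*(1/78)))*(-27) = (-18 + (-14/5 + 5/78))*(-27) = (-18 - 1067/390)*(-27) = -8087/390*(-27) = 72783/130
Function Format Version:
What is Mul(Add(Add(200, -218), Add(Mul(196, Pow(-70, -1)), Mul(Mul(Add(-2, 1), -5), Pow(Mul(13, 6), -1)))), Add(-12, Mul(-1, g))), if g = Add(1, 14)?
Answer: Rational(72783, 130) ≈ 559.87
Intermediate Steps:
g = 15
Mul(Add(Add(200, -218), Add(Mul(196, Pow(-70, -1)), Mul(Mul(Add(-2, 1), -5), Pow(Mul(13, 6), -1)))), Add(-12, Mul(-1, g))) = Mul(Add(Add(200, -218), Add(Mul(196, Pow(-70, -1)), Mul(Mul(Add(-2, 1), -5), Pow(Mul(13, 6), -1)))), Add(-12, Mul(-1, 15))) = Mul(Add(-18, Add(Mul(196, Rational(-1, 70)), Mul(Mul(-1, -5), Pow(78, -1)))), Add(-12, -15)) = Mul(Add(-18, Add(Rational(-14, 5), Mul(5, Rational(1, 78)))), -27) = Mul(Add(-18, Add(Rational(-14, 5), Rational(5, 78))), -27) = Mul(Add(-18, Rational(-1067, 390)), -27) = Mul(Rational(-8087, 390), -27) = Rational(72783, 130)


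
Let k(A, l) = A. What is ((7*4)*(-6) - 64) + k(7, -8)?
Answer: -225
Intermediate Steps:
((7*4)*(-6) - 64) + k(7, -8) = ((7*4)*(-6) - 64) + 7 = (28*(-6) - 64) + 7 = (-168 - 64) + 7 = -232 + 7 = -225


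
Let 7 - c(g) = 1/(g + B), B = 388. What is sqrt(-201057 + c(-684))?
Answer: 3*I*sqrt(489311014)/148 ≈ 448.39*I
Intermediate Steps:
c(g) = 7 - 1/(388 + g) (c(g) = 7 - 1/(g + 388) = 7 - 1/(388 + g))
sqrt(-201057 + c(-684)) = sqrt(-201057 + (2715 + 7*(-684))/(388 - 684)) = sqrt(-201057 + (2715 - 4788)/(-296)) = sqrt(-201057 - 1/296*(-2073)) = sqrt(-201057 + 2073/296) = sqrt(-59510799/296) = 3*I*sqrt(489311014)/148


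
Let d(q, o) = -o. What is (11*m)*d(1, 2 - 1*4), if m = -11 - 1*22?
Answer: -726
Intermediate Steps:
m = -33 (m = -11 - 22 = -33)
(11*m)*d(1, 2 - 1*4) = (11*(-33))*(-(2 - 1*4)) = -(-363)*(2 - 4) = -(-363)*(-2) = -363*2 = -726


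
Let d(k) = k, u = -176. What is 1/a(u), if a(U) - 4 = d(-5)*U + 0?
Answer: 1/884 ≈ 0.0011312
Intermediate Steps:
a(U) = 4 - 5*U (a(U) = 4 + (-5*U + 0) = 4 - 5*U)
1/a(u) = 1/(4 - 5*(-176)) = 1/(4 + 880) = 1/884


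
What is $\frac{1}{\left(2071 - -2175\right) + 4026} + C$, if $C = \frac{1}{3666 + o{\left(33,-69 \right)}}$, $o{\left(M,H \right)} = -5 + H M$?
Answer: $\frac{1207}{1431056} \approx 0.00084343$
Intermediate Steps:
$C = \frac{1}{1384}$ ($C = \frac{1}{3666 - 2282} = \frac{1}{1384} \approx 0.00072254$)
$\frac{1}{\left(2071 - -2175\right) + 4026} + C = \frac{1}{\left(2071 - -2175\right) + 4026} + \frac{1}{1384} = \frac{1}{\left(2071 + 2175\right) + 4026} + \frac{1}{1384} = \frac{1}{4246 + 4026} + \frac{1}{1384} = \frac{1}{8272} + \frac{1}{1384} = \frac{1207}{1431056}$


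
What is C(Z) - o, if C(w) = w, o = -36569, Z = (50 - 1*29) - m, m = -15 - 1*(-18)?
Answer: 36587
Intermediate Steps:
m = 3 (m = -15 + 18 = 3)
Z = 18 (Z = (50 - 1*29) - 1*3 = (50 - 29) - 3 = 21 - 3 = 18)
C(Z) - o = 18 - 1*(-36569) = 18 + 36569 = 36587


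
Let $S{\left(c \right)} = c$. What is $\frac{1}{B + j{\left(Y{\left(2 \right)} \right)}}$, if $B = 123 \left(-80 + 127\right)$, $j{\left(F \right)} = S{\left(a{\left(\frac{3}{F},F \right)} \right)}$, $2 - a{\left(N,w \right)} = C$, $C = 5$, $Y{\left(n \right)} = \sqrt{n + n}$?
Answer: $\frac{1}{5778} \approx 0.00017307$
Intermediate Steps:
$Y{\left(n \right)} = \sqrt{2} \sqrt{n}$ ($Y{\left(n \right)} = \sqrt{2 n} = \sqrt{2} \sqrt{n}$)
$a{\left(N,w \right)} = -3$ ($a{\left(N,w \right)} = 2 - 5 = -3$)
$j{\left(F \right)} = -3$
$B = 5781$ ($B = 123 \cdot 47 = 5781$)
$\frac{1}{B + j{\left(Y{\left(2 \right)} \right)}} = \frac{1}{5781 - 3} = \frac{1}{5778}$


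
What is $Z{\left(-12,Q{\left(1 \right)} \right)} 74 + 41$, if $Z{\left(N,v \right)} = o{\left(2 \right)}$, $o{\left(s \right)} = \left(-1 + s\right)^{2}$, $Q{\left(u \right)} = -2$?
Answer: $115$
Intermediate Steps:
$Z{\left(N,v \right)} = 1$ ($Z{\left(N,v \right)} = \left(-1 + 2\right)^{2} = 1^{2} = 1$)
$Z{\left(-12,Q{\left(1 \right)} \right)} 74 + 41 = 1 \cdot 74 + 41 = 74 + 41 = 115$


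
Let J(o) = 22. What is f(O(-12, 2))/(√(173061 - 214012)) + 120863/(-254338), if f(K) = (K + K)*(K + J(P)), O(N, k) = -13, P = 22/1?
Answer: -120863/254338 + 234*I*√40951/40951 ≈ -0.47521 + 1.1563*I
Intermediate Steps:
P = 22 (P = 22*1 = 22)
f(K) = 2*K*(22 + K) (f(K) = (K + K)*(K + 22) = (2*K)*(22 + K) = 2*K*(22 + K))
f(O(-12, 2))/(√(173061 - 214012)) + 120863/(-254338) = (2*(-13)*(22 - 13))/(√(173061 - 214012)) + 120863/(-254338) = (2*(-13)*9)/(√(-40951)) + 120863*(-1/254338) = -234*(-I*√40951/40951) - 120863/254338 = -(-234)*I*√40951/40951 - 120863/254338 = 234*I*√40951/40951 - 120863/254338 = -120863/254338 + 234*I*√40951/40951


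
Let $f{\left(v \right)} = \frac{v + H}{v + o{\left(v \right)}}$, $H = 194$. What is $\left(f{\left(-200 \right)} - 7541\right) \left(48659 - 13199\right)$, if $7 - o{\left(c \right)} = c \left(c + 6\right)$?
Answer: $- \frac{10426878500220}{38993} \approx -2.674 \cdot 10^{8}$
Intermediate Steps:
$o{\left(c \right)} = 7 - c \left(6 + c\right)$ ($o{\left(c \right)} = 7 - c \left(c + 6\right) = 7 - c \left(6 + c\right)$)
$f{\left(v \right)} = \frac{194 + v}{7 - v^{2} - 5 v}$ ($f{\left(v \right)} = \frac{v + 194}{v - \left(-7 + v^{2} + 6 v\right)} = \frac{194 + v}{7 - v^{2} - 5 v}$)
$\left(f{\left(-200 \right)} - 7541\right) \left(48659 - 13199\right) = \left(\frac{-194 - -200}{-7 + \left(-200\right)^{2} + 5 \left(-200\right)} - 7541\right) \left(48659 - 13199\right) = \left(\frac{-194 + 200}{-7 + 40000 - 1000} - 7541\right) 35460 = \left(\frac{1}{38993} \cdot 6 - 7541\right) 35460 = \left(\frac{6}{38993} - 7541\right) 35460 = \left(- \frac{294046207}{38993}\right) 35460 = - \frac{10426878500220}{38993}$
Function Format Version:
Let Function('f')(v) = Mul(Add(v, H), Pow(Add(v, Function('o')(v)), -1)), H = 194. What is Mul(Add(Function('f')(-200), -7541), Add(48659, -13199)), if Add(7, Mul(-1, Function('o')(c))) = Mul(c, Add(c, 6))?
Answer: Rational(-10426878500220, 38993) ≈ -2.6740e+8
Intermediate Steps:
Function('o')(c) = Add(7, Mul(-1, c, Add(6, c))) (Function('o')(c) = Add(7, Mul(-1, Mul(c, Add(c, 6)))) = Add(7, Mul(-1, Mul(c, Add(6, c)))) = Add(7, Mul(-1, c, Add(6, c))))
Function('f')(v) = Mul(Pow(Add(7, Mul(-1, Pow(v, 2)), Mul(-5, v)), -1), Add(194, v)) (Function('f')(v) = Mul(Add(v, 194), Pow(Add(v, Add(7, Mul(-1, Pow(v, 2)), Mul(-6, v))), -1)) = Mul(Add(194, v), Pow(Add(7, Mul(-1, Pow(v, 2)), Mul(-5, v)), -1)) = Mul(Pow(Add(7, Mul(-1, Pow(v, 2)), Mul(-5, v)), -1), Add(194, v)))
Mul(Add(Function('f')(-200), -7541), Add(48659, -13199)) = Mul(Add(Mul(Pow(Add(-7, Pow(-200, 2), Mul(5, -200)), -1), Add(-194, Mul(-1, -200))), -7541), Add(48659, -13199)) = Mul(Add(Mul(Pow(Add(-7, 40000, -1000), -1), Add(-194, 200)), -7541), 35460) = Mul(Add(Mul(Pow(38993, -1), 6), -7541), 35460) = Mul(Add(Mul(Rational(1, 38993), 6), -7541), 35460) = Mul(Add(Rational(6, 38993), -7541), 35460) = Mul(Rational(-294046207, 38993), 35460) = Rational(-10426878500220, 38993)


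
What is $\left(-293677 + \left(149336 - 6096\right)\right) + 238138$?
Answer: $87701$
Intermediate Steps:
$\left(-293677 + \left(149336 - 6096\right)\right) + 238138 = \left(-293677 + 143240\right) + 238138 = -150437 + 238138 = 87701$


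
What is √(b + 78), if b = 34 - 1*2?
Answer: √110 ≈ 10.488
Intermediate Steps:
b = 32 (b = 34 - 2 = 32)
√(b + 78) = √(32 + 78) = √110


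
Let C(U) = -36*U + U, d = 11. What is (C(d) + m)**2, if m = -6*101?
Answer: 982081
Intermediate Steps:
C(U) = -35*U
m = -606
(C(d) + m)**2 = (-35*11 - 606)**2 = (-385 - 606)**2 = (-991)**2 = 982081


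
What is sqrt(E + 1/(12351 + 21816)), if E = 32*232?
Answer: 11*sqrt(71625272943)/34167 ≈ 86.163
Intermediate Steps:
E = 7424
sqrt(E + 1/(12351 + 21816)) = sqrt(7424 + 1/(12351 + 21816)) = sqrt(7424 + 1/34167) = sqrt(253655809/34167) = 11*sqrt(71625272943)/34167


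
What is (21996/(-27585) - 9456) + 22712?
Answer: 40627196/3065 ≈ 13255.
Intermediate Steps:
(21996/(-27585) - 9456) + 22712 = (21996*(-1/27585) - 9456) + 22712 = (-2444/3065 - 9456) + 22712 = -28985084/3065 + 22712 = 40627196/3065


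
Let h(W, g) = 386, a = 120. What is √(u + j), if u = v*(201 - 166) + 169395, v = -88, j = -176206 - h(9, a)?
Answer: I*√10277 ≈ 101.38*I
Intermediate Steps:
j = -176592 (j = -176206 - 1*386 = -176206 - 386 = -176592)
u = 166315 (u = -88*(201 - 166) + 169395 = -88*35 + 169395 = -3080 + 169395 = 166315)
√(u + j) = √(166315 - 176592) = √(-10277) = I*√10277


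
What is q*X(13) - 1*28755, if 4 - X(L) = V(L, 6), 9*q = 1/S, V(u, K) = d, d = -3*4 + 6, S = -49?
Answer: -12680965/441 ≈ -28755.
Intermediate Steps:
d = -6 (d = -12 + 6 = -6)
V(u, K) = -6
q = -1/441 (q = (⅑)/(-49) = (⅑)*(-1/49) = -1/441 ≈ -0.0022676)
X(L) = 10 (X(L) = 4 - 1*(-6) = 4 + 6 = 10)
q*X(13) - 1*28755 = -1/441*10 - 1*28755 = -10/441 - 28755 = -12680965/441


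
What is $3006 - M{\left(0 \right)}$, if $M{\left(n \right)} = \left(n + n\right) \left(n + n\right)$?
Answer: $3006$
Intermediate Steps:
$M{\left(n \right)} = 4 n^{2}$ ($M{\left(n \right)} = 2 n 2 n = 4 n^{2}$)
$3006 - M{\left(0 \right)} = 3006 - 4 \cdot 0^{2} = 3006 - 4 \cdot 0 = 3006 - 0 = 3006 + 0 = 3006$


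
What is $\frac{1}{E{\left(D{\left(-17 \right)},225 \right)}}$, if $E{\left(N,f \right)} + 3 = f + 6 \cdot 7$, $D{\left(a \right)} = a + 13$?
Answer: $\frac{1}{264} \approx 0.0037879$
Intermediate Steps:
$D{\left(a \right)} = 13 + a$
$E{\left(N,f \right)} = 39 + f$ ($E{\left(N,f \right)} = -3 + \left(f + 6 \cdot 7\right) = -3 + \left(f + 42\right) = -3 + \left(42 + f\right) = 39 + f$)
$\frac{1}{E{\left(D{\left(-17 \right)},225 \right)}} = \frac{1}{39 + 225} = \frac{1}{264}$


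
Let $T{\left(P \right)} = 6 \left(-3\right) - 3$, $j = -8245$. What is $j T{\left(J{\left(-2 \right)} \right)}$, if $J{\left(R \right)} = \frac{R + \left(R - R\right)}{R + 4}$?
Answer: $173145$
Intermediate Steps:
$J{\left(R \right)} = \frac{R}{4 + R}$ ($J{\left(R \right)} = \frac{R + 0}{4 + R} = \frac{R}{4 + R}$)
$T{\left(P \right)} = -21$ ($T{\left(P \right)} = -18 - 3 = -21$)
$j T{\left(J{\left(-2 \right)} \right)} = \left(-8245\right) \left(-21\right) = 173145$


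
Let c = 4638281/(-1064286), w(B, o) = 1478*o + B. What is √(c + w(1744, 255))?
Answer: 53*√16964343620058/354762 ≈ 615.33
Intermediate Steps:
w(B, o) = B + 1478*o
c = -4638281/1064286 (c = 4638281*(-1/1064286) = -4638281/1064286 ≈ -4.3581)
√(c + w(1744, 255)) = √(-4638281/1064286 + (1744 + 1478*255)) = √(-4638281/1064286 + (1744 + 376890)) = √(-4638281/1064286 + 378634) = √(402970227043/1064286) = 53*√16964343620058/354762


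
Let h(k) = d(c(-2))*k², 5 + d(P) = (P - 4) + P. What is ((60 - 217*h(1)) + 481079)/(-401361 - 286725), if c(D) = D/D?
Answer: -80443/114681 ≈ -0.70145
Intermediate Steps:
c(D) = 1
d(P) = -9 + 2*P (d(P) = -5 + ((P - 4) + P) = -5 + ((-4 + P) + P) = -5 + (-4 + 2*P) = -9 + 2*P)
h(k) = -7*k² (h(k) = (-9 + 2*1)*k² = (-9 + 2)*k² = -7*k²)
((60 - 217*h(1)) + 481079)/(-401361 - 286725) = ((60 - (-1519)*1²) + 481079)/(-401361 - 286725) = ((60 - (-1519)) + 481079)/(-688086) = ((60 - 217*(-7)) + 481079)*(-1/688086) = ((60 + 1519) + 481079)*(-1/688086) = (1579 + 481079)*(-1/688086) = 482658*(-1/688086) = -80443/114681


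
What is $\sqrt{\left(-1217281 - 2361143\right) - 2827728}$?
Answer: $2 i \sqrt{1601538} \approx 2531.0 i$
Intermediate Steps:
$\sqrt{\left(-1217281 - 2361143\right) - 2827728} = \sqrt{-3578424 - 2827728} = \sqrt{-6406152} = 2 i \sqrt{1601538}$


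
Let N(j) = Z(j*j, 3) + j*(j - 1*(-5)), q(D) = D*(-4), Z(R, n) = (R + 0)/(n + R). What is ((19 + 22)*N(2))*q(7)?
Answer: -16728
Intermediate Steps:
Z(R, n) = R/(R + n)
q(D) = -4*D
N(j) = j*(5 + j) + j²/(3 + j²) (N(j) = (j*j)/(j*j + 3) + j*(j - 1*(-5)) = j²/(j² + 3) + j*(j + 5) = j²/(3 + j²) + j*(5 + j) = j*(5 + j) + j²/(3 + j²))
((19 + 22)*N(2))*q(7) = ((19 + 22)*(2*(2 + (3 + 2²)*(5 + 2))/(3 + 2²)))*(-4*7) = (41*(2*(2 + (3 + 4)*7)/(3 + 4)))*(-28) = (41*(2*(2 + 7*7)/7))*(-28) = (41*(2*(⅐)*(2 + 49)))*(-28) = (41*(2*(⅐)*51))*(-28) = (41*(102/7))*(-28) = (4182/7)*(-28) = -16728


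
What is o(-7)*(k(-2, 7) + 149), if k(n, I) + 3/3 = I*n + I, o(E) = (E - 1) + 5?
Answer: -423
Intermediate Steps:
o(E) = 4 + E (o(E) = (-1 + E) + 5 = 4 + E)
k(n, I) = -1 + I + I*n (k(n, I) = -1 + (I*n + I) = -1 + (I + I*n) = -1 + I + I*n)
o(-7)*(k(-2, 7) + 149) = (4 - 7)*((-1 + 7 + 7*(-2)) + 149) = -3*((-1 + 7 - 14) + 149) = -3*(-8 + 149) = -3*141 = -423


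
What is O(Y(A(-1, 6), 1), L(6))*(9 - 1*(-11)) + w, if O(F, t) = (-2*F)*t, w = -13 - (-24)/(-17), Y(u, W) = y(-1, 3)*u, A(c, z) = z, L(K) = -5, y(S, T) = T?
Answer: 60955/17 ≈ 3585.6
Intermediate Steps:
Y(u, W) = 3*u
w = -245/17 (w = -13 - (-24)*(-1)/17 = -13 - 1*24/17 = -13 - 24/17 = -245/17 ≈ -14.412)
O(F, t) = -2*F*t
O(Y(A(-1, 6), 1), L(6))*(9 - 1*(-11)) + w = (-2*3*6*(-5))*(9 - 1*(-11)) - 245/17 = (-2*18*(-5))*(9 + 11) - 245/17 = 180*20 - 245/17 = 3600 - 245/17 = 60955/17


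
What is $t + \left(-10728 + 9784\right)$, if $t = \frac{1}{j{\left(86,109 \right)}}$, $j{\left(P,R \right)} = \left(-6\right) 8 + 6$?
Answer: $- \frac{39649}{42} \approx -944.02$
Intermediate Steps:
$j{\left(P,R \right)} = -42$ ($j{\left(P,R \right)} = -48 + 6 = -42$)
$t = - \frac{1}{42}$ ($t = \frac{1}{-42} = - \frac{1}{42} \approx -0.02381$)
$t + \left(-10728 + 9784\right) = - \frac{1}{42} + \left(-10728 + 9784\right) = - \frac{1}{42} - 944 = - \frac{39649}{42}$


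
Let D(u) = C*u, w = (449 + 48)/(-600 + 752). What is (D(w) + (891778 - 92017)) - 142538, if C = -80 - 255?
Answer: 99731401/152 ≈ 6.5613e+5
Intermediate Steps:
C = -335
w = 497/152 ≈ 3.2697
D(u) = -335*u
(D(w) + (891778 - 92017)) - 142538 = (-335*497/152 + (891778 - 92017)) - 142538 = (-166495/152 + 799761) - 142538 = 121397177/152 - 142538 = 99731401/152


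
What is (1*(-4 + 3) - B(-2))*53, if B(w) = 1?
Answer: -106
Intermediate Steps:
(1*(-4 + 3) - B(-2))*53 = (1*(-4 + 3) - 1*1)*53 = (1*(-1) - 1)*53 = (-1 - 1)*53 = -2*53 = -106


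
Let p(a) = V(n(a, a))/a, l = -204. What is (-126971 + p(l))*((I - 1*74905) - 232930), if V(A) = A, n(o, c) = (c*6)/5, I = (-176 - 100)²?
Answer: 147068484491/5 ≈ 2.9414e+10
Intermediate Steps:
I = 76176 (I = (-276)² = 76176)
n(o, c) = 6*c/5 (n(o, c) = (6*c)*(⅕) = 6*c/5)
p(a) = 6/5 (p(a) = (6*a/5)/a = 6/5)
(-126971 + p(l))*((I - 1*74905) - 232930) = (-126971 + 6/5)*((76176 - 1*74905) - 232930) = -634849*((76176 - 74905) - 232930)/5 = -634849*(1271 - 232930)/5 = -634849/5*(-231659) = 147068484491/5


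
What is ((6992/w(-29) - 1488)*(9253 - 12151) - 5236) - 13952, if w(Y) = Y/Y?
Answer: -15969780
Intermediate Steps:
w(Y) = 1
((6992/w(-29) - 1488)*(9253 - 12151) - 5236) - 13952 = ((6992/1 - 1488)*(9253 - 12151) - 5236) - 13952 = ((6992*1 - 1488)*(-2898) - 5236) - 13952 = ((6992 - 1488)*(-2898) - 5236) - 13952 = (5504*(-2898) - 5236) - 13952 = (-15950592 - 5236) - 13952 = -15955828 - 13952 = -15969780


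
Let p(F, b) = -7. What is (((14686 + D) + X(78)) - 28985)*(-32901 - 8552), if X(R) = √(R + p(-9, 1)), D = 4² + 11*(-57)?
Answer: 618064230 - 41453*√71 ≈ 6.1771e+8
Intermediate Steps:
D = -611 (D = 16 - 627 = -611)
X(R) = √(-7 + R) (X(R) = √(R - 7) = √(-7 + R))
(((14686 + D) + X(78)) - 28985)*(-32901 - 8552) = (((14686 - 611) + √(-7 + 78)) - 28985)*(-32901 - 8552) = ((14075 + √71) - 28985)*(-41453) = (-14910 + √71)*(-41453) = 618064230 - 41453*√71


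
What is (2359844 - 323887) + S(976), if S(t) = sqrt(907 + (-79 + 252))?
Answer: 2035957 + 6*sqrt(30) ≈ 2.0360e+6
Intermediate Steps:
S(t) = 6*sqrt(30) (S(t) = sqrt(907 + 173) = sqrt(1080) = 6*sqrt(30))
(2359844 - 323887) + S(976) = (2359844 - 323887) + 6*sqrt(30) = 2035957 + 6*sqrt(30)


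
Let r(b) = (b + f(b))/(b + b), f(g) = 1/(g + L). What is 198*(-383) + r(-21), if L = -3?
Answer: -76440167/1008 ≈ -75834.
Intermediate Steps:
f(g) = 1/(-3 + g) (f(g) = 1/(g - 3) = 1/(-3 + g))
r(b) = (b + 1/(-3 + b))/(2*b) (r(b) = (b + 1/(-3 + b))/(b + b) = (b + 1/(-3 + b))/((2*b)) = (b + 1/(-3 + b))*(1/(2*b)) = (b + 1/(-3 + b))/(2*b))
198*(-383) + r(-21) = 198*(-383) + (1/2)*(1 - 21*(-3 - 21))/(-21*(-3 - 21)) = -75834 + (1/2)*(-1/21)*(1 - 21*(-24))/(-24) = -75834 + (1/2)*(-1/21)*(-1/24)*(1 + 504) = -75834 + (1/2)*(-1/21)*(-1/24)*505 = -75834 + 505/1008 = -76440167/1008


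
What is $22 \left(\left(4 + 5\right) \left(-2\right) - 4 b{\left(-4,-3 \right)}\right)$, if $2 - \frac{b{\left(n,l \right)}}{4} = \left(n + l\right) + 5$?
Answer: $-1804$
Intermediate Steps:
$b{\left(n,l \right)} = -12 - 4 l - 4 n$ ($b{\left(n,l \right)} = 8 - 4 \left(\left(n + l\right) + 5\right) = 8 - 4 \left(\left(l + n\right) + 5\right) = 8 - 4 \left(5 + l + n\right) = 8 - \left(20 + 4 l + 4 n\right) = -12 - 4 l - 4 n$)
$22 \left(\left(4 + 5\right) \left(-2\right) - 4 b{\left(-4,-3 \right)}\right) = 22 \left(\left(4 + 5\right) \left(-2\right) - 4 \left(-12 - -12 - -16\right)\right) = 22 \left(9 \left(-2\right) - 4 \left(-12 + 12 + 16\right)\right) = 22 \left(-18 - 64\right) = 22 \left(-82\right) = -1804$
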